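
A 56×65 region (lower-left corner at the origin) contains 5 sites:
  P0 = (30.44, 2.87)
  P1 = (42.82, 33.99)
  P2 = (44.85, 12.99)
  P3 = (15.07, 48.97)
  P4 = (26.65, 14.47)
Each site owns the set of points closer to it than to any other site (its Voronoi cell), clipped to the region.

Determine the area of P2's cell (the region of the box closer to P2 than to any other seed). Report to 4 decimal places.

1. box [0,56]×[0,65]: [(0, 0) (56, 0) (56, 65) (0, 65)]
2. ⊥bis P2·P0 via (37.645,7.93): [(0, 61.5332) (43.2142, 0) (56, 0) (56, 65) (0, 65)]  |A|=2310.4471
3. ⊥bis P2·P1 via (43.835,23.49): [(27.8056, 21.9405) (43.2142, 0) (56, 0) (56, 24.666)]  |A|=487.985
4. ⊥bis P2·P3 via (29.96,30.98): [(27.8056, 21.9405) (43.2142, 0) (56, 0) (56, 24.666)]  |A|=487.985
5. ⊥bis P2·P4 via (35.75,13.73): [(36.4859, 22.7796) (35.5239, 10.9502) (43.2142, 0) (56, 0) (56, 24.666)]  |A|=437.047
6. canonical 5-gon: [(36.4859, 22.7796) (35.5239, 10.9502) (43.2142, 0) (56, 0) (56, 24.666)]
7. shoelace: 437.047

Area of P2's cell: 437.0470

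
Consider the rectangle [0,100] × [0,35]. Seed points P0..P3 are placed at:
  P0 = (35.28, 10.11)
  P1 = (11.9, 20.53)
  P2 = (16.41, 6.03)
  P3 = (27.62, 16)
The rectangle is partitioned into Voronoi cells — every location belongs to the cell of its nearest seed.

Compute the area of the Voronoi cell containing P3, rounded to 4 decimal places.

Area of P3's cell: 441.8018

1. box [0,100]×[0,35]: [(0, 0) (100, 0) (100, 35) (0, 35)]
2. ⊥bis P3·P0 via (31.45,13.055): [(0, 0) (21.4116, 0) (48.3242, 35) (0, 35)]  |A|=1220.3762
3. ⊥bis P3·P1 via (19.76,18.265): [(14.4966, 0) (21.4116, 0) (48.3242, 35) (24.5825, 35)]  |A|=536.4919
4. ⊥bis P3·P2 via (22.015,11.015): [(18.7339, 14.7042) (26.2339, 6.2714) (48.3242, 35) (24.5825, 35)]  |A|=441.8018
5. canonical 4-gon: [(18.7339, 14.7042) (26.2339, 6.2714) (48.3242, 35) (24.5825, 35)]
6. shoelace: 441.8018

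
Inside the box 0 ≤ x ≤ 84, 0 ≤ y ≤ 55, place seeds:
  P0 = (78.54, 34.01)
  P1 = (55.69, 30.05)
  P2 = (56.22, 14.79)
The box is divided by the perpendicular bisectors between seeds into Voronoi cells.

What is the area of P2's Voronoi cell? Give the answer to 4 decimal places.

1. box [0,84]×[0,55]: [(0, 0) (84, 0) (84, 55) (0, 55)]
2. ⊥bis P2·P0 via (67.38,24.4): [(0, 0) (84, 0) (84, 5.0994) (41.03, 55) (0, 55)]  |A|=3547.8846
3. ⊥bis P2·P1 via (55.955,22.42): [(0, 20.4766) (0, 0) (84, 0) (84, 5.0994) (68.7037, 22.8628)]  |A|=1702.6469
4. canonical 5-gon: [(0, 20.4766) (0, 0) (84, 0) (84, 5.0994) (68.7037, 22.8628)]
5. shoelace: 1702.6469

Area of P2's cell: 1702.6469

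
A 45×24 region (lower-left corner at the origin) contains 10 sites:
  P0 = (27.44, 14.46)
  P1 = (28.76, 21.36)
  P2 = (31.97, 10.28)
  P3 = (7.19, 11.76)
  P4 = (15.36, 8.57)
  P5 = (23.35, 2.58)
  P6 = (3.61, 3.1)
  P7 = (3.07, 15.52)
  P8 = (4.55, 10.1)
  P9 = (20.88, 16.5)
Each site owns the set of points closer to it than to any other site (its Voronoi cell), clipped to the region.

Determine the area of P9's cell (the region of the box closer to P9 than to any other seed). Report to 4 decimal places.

Area of P9's cell: 128.6805

1. box [0,45]×[0,24]: [(0, 0) (45, 0) (45, 24) (0, 24)]
2. ⊥bis P9·P0 via (24.16,15.48): [(0, 0) (19.3461, 0) (26.8095, 24) (0, 24)]  |A|=553.8673
3. ⊥bis P9·P1 via (24.82,18.93): [(0, 0) (19.3461, 0) (25.0945, 18.485) (21.6931, 24) (0, 24)]  |A|=539.7587
4. ⊥bis P9·P2 via (26.425,13.39): [(0, 0) (18.915, 0) (19.8826, 1.7251) (25.0945, 18.485) (21.6931, 24) (0, 24)]  |A|=539.3868
5. ⊥bis P9·P3 via (14.035,14.13): [(18.9226, 0.0136) (19.8826, 1.7251) (25.0945, 18.485) (21.6931, 24) (10.6176, 24)]  |A|=184.8472
6. ⊥bis P9·P4 via (18.12,12.535): [(13.4654, 15.775) (22.3323, 9.6028) (25.0945, 18.485) (21.6931, 24) (10.6176, 24)]  |A|=130.1266
7. ⊥bis P9·P5 via (22.115,9.54): [(13.4654, 15.775) (22.3323, 9.6028) (25.0945, 18.485) (21.6931, 24) (10.6176, 24)]  |A|=130.1266
8. ⊥bis P9·P6 via (12.245,9.8): [(13.4654, 15.775) (22.3323, 9.6028) (25.0945, 18.485) (21.6931, 24) (10.6176, 24)]  |A|=130.1266
9. ⊥bis P9·P7 via (11.975,16.01): [(11.7088, 20.8486) (13.4654, 15.775) (22.3323, 9.6028) (25.0945, 18.485) (21.6931, 24) (11.5353, 24)]  |A|=128.6805
10. ⊥bis P9·P8 via (12.715,13.3): [(11.7088, 20.8486) (13.4654, 15.775) (22.3323, 9.6028) (25.0945, 18.485) (21.6931, 24) (11.5353, 24)]  |A|=128.6805
11. canonical 6-gon: [(11.7088, 20.8486) (13.4654, 15.775) (22.3323, 9.6028) (25.0945, 18.485) (21.6931, 24) (11.5353, 24)]
12. shoelace: 128.6805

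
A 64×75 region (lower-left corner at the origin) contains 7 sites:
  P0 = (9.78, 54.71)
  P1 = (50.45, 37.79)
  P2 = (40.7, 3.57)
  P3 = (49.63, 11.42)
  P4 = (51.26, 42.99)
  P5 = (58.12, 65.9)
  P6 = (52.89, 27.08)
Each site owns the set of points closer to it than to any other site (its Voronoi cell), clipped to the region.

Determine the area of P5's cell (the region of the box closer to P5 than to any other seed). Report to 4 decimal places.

1. box [0,64]×[0,75]: [(0, 0) (64, 0) (64, 75) (0, 75)]
2. ⊥bis P5·P0 via (33.95,60.305): [(47.9097, 0) (64, 0) (64, 75) (30.5483, 75)]  |A|=1857.8233
3. ⊥bis P5·P1 via (54.285,51.845): [(34.6694, 57.1972) (64, 49.1942) (64, 75) (30.5483, 75)]  |A|=676.2158
4. ⊥bis P5·P2 via (49.41,34.735): [(34.6694, 57.1972) (64, 49.1942) (64, 75) (30.5483, 75)]  |A|=676.2158
5. ⊥bis P5·P3 via (53.875,38.66): [(34.6694, 57.1972) (64, 49.1942) (64, 75) (30.5483, 75)]  |A|=676.2158
6. ⊥bis P5·P4 via (54.69,54.445): [(33.8629, 60.6813) (64, 51.6573) (64, 75) (30.5483, 75)]  |A|=591.233
7. ⊥bis P5·P6 via (55.505,46.49): [(33.8629, 60.6813) (64, 51.6573) (64, 75) (30.5483, 75)]  |A|=591.233
8. canonical 4-gon: [(33.8629, 60.6813) (64, 51.6573) (64, 75) (30.5483, 75)]
9. shoelace: 591.233

Area of P5's cell: 591.2330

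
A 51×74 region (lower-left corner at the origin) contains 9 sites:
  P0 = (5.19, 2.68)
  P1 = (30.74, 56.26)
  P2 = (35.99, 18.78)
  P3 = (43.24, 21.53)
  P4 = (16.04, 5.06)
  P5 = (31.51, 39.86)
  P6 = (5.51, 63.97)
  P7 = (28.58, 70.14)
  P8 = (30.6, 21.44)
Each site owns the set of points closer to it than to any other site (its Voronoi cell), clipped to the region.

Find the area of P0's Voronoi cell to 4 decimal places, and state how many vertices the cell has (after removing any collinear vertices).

1. box [0,51]×[0,74]: [(0, 0) (51, 0) (51, 74) (0, 74)]
2. ⊥bis P0·P1 via (17.965,29.47): [(0, 38.0367) (0, 0) (51, 0) (51, 13.717)]  |A|=1319.721
3. ⊥bis P0·P2 via (20.59,10.73): [(8.4131, 34.0249) (0, 38.0367) (0, 0) (26.1989, 0)]  |A|=605.7106
4. ⊥bis P0·P3 via (24.215,12.105): [(8.4131, 34.0249) (0, 38.0367) (0, 0) (26.1989, 0)]  |A|=605.7106
5. ⊥bis P0·P4 via (10.615,3.87): [(3.4849, 36.3749) (0, 38.0367) (0, 0) (11.4639, 0)]  |A|=274.7762
6. ⊥bis P0·P5 via (18.35,21.27): [(4.6747, 30.9509) (0, 34.2601) (0, 0) (11.4639, 0)]  |A|=257.4864
7. ⊥bis P0·P6 via (5.35,33.325): [(4.6747, 30.9509) (1.291, 33.3462) (0, 33.3529) (0, 0) (11.4639, 0)]  |A|=256.9008
8. ⊥bis P0·P7 via (16.885,36.41): [(4.6747, 30.9509) (1.291, 33.3462) (0, 33.3529) (0, 0) (11.4639, 0)]  |A|=256.9008
9. ⊥bis P0·P8 via (17.895,12.06): [(4.9818, 29.5506) (3.1524, 32.0285) (1.291, 33.3462) (0, 33.3529) (0, 0) (11.4639, 0)]  |A|=256.0005
10. canonical 6-gon: [(4.9818, 29.5506) (3.1524, 32.0285) (1.291, 33.3462) (0, 33.3529) (0, 0) (11.4639, 0)]
11. shoelace: 256.0005

Area of P0's cell: 256.0005 (6 vertices)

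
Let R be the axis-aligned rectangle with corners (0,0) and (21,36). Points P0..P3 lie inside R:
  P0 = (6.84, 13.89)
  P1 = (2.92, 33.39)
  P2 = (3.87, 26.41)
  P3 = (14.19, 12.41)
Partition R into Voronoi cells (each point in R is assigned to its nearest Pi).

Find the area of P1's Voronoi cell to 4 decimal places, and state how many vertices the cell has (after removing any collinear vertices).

Area of P1's cell: 107.7927 (4 vertices)

1. box [0,21]×[0,36]: [(0, 0) (21, 0) (21, 36) (0, 36)]
2. ⊥bis P1·P0 via (4.88,23.64): [(0, 22.659) (21, 26.8805) (21, 36) (0, 36)]  |A|=235.835
3. ⊥bis P1·P2 via (3.395,29.9): [(0, 29.4379) (21, 32.2961) (21, 36) (0, 36)]  |A|=107.7927
4. ⊥bis P1·P3 via (8.555,22.9): [(0, 29.4379) (21, 32.2961) (21, 36) (0, 36)]  |A|=107.7927
5. canonical 4-gon: [(0, 29.4379) (21, 32.2961) (21, 36) (0, 36)]
6. shoelace: 107.7927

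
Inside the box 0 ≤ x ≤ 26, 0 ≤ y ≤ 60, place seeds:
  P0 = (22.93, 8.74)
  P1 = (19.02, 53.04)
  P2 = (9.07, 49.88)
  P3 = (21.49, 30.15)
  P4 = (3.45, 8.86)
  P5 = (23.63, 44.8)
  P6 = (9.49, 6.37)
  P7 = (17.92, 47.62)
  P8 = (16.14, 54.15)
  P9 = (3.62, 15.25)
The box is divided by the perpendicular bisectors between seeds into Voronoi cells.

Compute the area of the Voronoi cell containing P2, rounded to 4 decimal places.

Area of P2's cell: 294.2916

1. box [0,26]×[0,60]: [(0, 0) (26, 0) (26, 60) (0, 60)]
2. ⊥bis P2·P0 via (16,29.31): [(0, 23.9196) (26, 32.679) (26, 60) (0, 60)]  |A|=824.2181
3. ⊥bis P2·P1 via (14.045,51.46): [(0, 23.9196) (20.5886, 30.8559) (11.3328, 60) (0, 60)]  |A|=536.5646
4. ⊥bis P2·P3 via (15.28,40.015): [(0, 30.3963) (17.28, 41.274) (11.3328, 60) (0, 60)]  |A|=361.8848
5. ⊥bis P2·P4 via (6.26,29.37): [(0, 30.3963) (17.28, 41.274) (11.3328, 60) (0, 60)]  |A|=361.8848
6. ⊥bis P2·P5 via (16.35,47.34): [(0, 30.3963) (13.3762, 38.8165) (15.8283, 45.8448) (11.3328, 60) (0, 60)]  |A|=351.1794
7. ⊥bis P2·P6 via (9.28,28.125): [(0, 30.3963) (13.3762, 38.8165) (15.8283, 45.8448) (11.3328, 60) (0, 60)]  |A|=351.1794
8. ⊥bis P2·P7 via (13.495,48.75): [(0, 30.3963) (10.4952, 37.003) (14.1237, 51.2121) (11.3328, 60) (0, 60)]  |A|=321.4308
9. ⊥bis P2·P8 via (12.605,52.015): [(0, 30.3963) (10.4952, 37.003) (13.8165, 50.009) (7.7824, 60) (0, 60)]  |A|=300.6661
10. ⊥bis P2·P9 via (6.345,32.565): [(0, 33.5636) (4.0252, 32.9301) (10.4952, 37.003) (13.8165, 50.009) (7.7824, 60) (0, 60)]  |A|=294.2916
11. canonical 6-gon: [(0, 33.5636) (4.0252, 32.9301) (10.4952, 37.003) (13.8165, 50.009) (7.7824, 60) (0, 60)]
12. shoelace: 294.2916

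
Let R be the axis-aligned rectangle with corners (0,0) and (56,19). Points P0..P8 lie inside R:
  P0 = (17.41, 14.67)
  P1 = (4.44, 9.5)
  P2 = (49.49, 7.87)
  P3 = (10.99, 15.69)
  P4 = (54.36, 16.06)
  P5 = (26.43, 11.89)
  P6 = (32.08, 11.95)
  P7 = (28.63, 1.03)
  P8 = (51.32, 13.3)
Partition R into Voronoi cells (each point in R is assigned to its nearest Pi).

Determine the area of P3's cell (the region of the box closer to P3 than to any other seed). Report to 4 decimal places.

Area of P3's cell: 78.2613

1. box [0,56]×[0,19]: [(0, 0) (56, 0) (56, 19) (0, 19)]
2. ⊥bis P3·P0 via (14.2,15.18): [(0, 0) (11.7882, 0) (14.8069, 19) (0, 19)]  |A|=252.6538
3. ⊥bis P3·P1 via (7.715,12.595): [(12.9151, 7.0925) (14.8069, 19) (1.662, 19)]  |A|=78.2613
4. ⊥bis P3·P2 via (30.24,11.78): [(12.9151, 7.0925) (14.8069, 19) (1.662, 19)]  |A|=78.2613
5. ⊥bis P3·P4 via (32.675,15.875): [(12.9151, 7.0925) (14.8069, 19) (1.662, 19)]  |A|=78.2613
6. ⊥bis P3·P5 via (18.71,13.79): [(12.9151, 7.0925) (14.8069, 19) (1.662, 19)]  |A|=78.2613
7. ⊥bis P3·P6 via (21.535,13.82): [(12.9151, 7.0925) (14.8069, 19) (1.662, 19)]  |A|=78.2613
8. ⊥bis P3·P7 via (19.81,8.36): [(12.9151, 7.0925) (14.8069, 19) (1.662, 19)]  |A|=78.2613
9. ⊥bis P3·P8 via (31.155,14.495): [(12.9151, 7.0925) (14.8069, 19) (1.662, 19)]  |A|=78.2613
10. canonical 3-gon: [(12.9151, 7.0925) (14.8069, 19) (1.662, 19)]
11. shoelace: 78.2613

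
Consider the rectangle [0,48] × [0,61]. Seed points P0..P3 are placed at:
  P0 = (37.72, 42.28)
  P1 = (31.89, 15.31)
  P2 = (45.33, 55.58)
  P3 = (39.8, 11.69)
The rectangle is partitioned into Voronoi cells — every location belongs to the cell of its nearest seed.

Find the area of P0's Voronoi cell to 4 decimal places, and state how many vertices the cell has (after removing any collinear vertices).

1. box [0,48]×[0,61]: [(0, 0) (48, 0) (48, 61) (0, 61)]
2. ⊥bis P0·P1 via (34.805,28.795): [(0, 36.3187) (48, 25.9427) (48, 61) (0, 61)]  |A|=1433.7276
3. ⊥bis P0·P2 via (41.525,48.93): [(0, 36.3187) (48, 25.9427) (48, 45.2251) (20.4303, 61) (0, 61)]  |A|=1216.2731
4. ⊥bis P0·P3 via (38.76,26.985): [(0, 36.3187) (42.121, 27.2135) (48, 27.6133) (48, 45.2251) (20.4303, 61) (0, 61)]  |A|=1211.3623
5. canonical 6-gon: [(0, 36.3187) (42.121, 27.2135) (48, 27.6133) (48, 45.2251) (20.4303, 61) (0, 61)]
6. shoelace: 1211.3623

Area of P0's cell: 1211.3623 (6 vertices)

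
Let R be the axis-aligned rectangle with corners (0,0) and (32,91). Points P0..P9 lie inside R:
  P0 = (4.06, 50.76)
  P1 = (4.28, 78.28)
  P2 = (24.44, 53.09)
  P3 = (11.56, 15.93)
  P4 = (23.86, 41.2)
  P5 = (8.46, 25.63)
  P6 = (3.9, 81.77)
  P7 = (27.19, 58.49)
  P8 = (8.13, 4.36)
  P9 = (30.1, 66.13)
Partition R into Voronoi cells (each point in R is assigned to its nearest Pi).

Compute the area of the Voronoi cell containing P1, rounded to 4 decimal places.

Area of P1's cell: 280.7059

1. box [0,32]×[0,91]: [(0, 0) (32, 0) (32, 91) (0, 91)]
2. ⊥bis P1·P0 via (4.17,64.52): [(0, 64.5533) (32, 64.2975) (32, 91) (0, 91)]  |A|=850.3863
3. ⊥bis P1·P2 via (14.36,65.685): [(0, 64.5533) (12.8179, 64.4509) (32, 79.8026) (32, 91) (0, 91)]  |A|=701.6766
4. ⊥bis P1·P3 via (7.92,47.105): [(0, 64.5533) (12.8179, 64.4509) (32, 79.8026) (32, 91) (0, 91)]  |A|=701.6766
5. ⊥bis P1·P4 via (14.07,59.74): [(0, 64.5533) (12.8179, 64.4509) (32, 79.8026) (32, 91) (0, 91)]  |A|=701.6766
6. ⊥bis P1·P5 via (6.37,51.955): [(0, 64.5533) (12.8179, 64.4509) (32, 79.8026) (32, 91) (0, 91)]  |A|=701.6766
7. ⊥bis P1·P6 via (4.09,80.025): [(0, 79.5797) (0, 64.5533) (12.8179, 64.4509) (32, 79.8026) (32, 83.0639)]  |A|=391.9739
8. ⊥bis P1·P7 via (15.735,68.385): [(28.0427, 82.633) (0, 79.5797) (0, 64.5533) (12.3399, 64.4547)]  |A|=323.6235
9. ⊥bis P1·P8 via (6.205,41.32): [(28.0427, 82.633) (0, 79.5797) (0, 64.5533) (12.3399, 64.4547)]  |A|=323.6235
10. ⊥bis P1·P9 via (17.19,72.205): [(14.9825, 67.5139) (21.776, 81.9507) (0, 79.5797) (0, 64.5533) (12.3399, 64.4547)]  |A|=280.7059
11. canonical 5-gon: [(14.9825, 67.5139) (21.776, 81.9507) (0, 79.5797) (0, 64.5533) (12.3399, 64.4547)]
12. shoelace: 280.7059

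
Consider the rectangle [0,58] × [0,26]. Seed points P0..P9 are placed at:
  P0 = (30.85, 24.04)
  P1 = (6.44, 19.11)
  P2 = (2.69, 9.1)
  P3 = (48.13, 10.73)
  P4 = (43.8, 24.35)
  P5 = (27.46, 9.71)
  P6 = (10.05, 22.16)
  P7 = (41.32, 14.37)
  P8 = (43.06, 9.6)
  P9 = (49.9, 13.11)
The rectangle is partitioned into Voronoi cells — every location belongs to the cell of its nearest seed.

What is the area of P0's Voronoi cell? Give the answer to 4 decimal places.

Area of P0's cell: 140.7037

1. box [0,58]×[0,26]: [(0, 0) (58, 0) (58, 26) (0, 26)]
2. ⊥bis P0·P1 via (18.645,21.575): [(23.0024, 0) (58, 0) (58, 26) (17.7513, 26)]  |A|=978.2016
3. ⊥bis P0·P2 via (16.77,16.57): [(21.4297, 7.7871) (25.561, 0) (58, 0) (58, 26) (17.7513, 26)]  |A|=968.2395
4. ⊥bis P0·P3 via (39.49,17.385): [(21.4297, 7.7871) (25.561, 0) (26.0991, 0) (46.1257, 26) (17.7513, 26)]  |A|=399.1628
5. ⊥bis P0·P4 via (37.325,24.195): [(21.4297, 7.7871) (25.561, 0) (26.0991, 0) (37.5484, 14.8642) (37.2818, 26) (17.7513, 26)]  |A|=349.9207
6. ⊥bis P0·P5 via (29.155,16.875): [(19.1145, 19.2502) (37.5478, 14.8896) (37.2818, 26) (17.7513, 26)]  |A|=167.7339
7. ⊥bis P0·P6 via (20.45,23.1): [(20.8347, 18.8433) (37.5478, 14.8896) (37.2818, 26) (20.1879, 26)]  |A|=153.4868
8. ⊥bis P0·P7 via (36.085,19.205): [(20.8347, 18.8433) (33.0763, 15.9474) (37.4101, 20.6397) (37.2818, 26) (20.1879, 26)]  |A|=140.7037
9. ⊥bis P0·P8 via (36.955,16.82): [(20.8347, 18.8433) (33.0763, 15.9474) (37.4101, 20.6397) (37.2818, 26) (20.1879, 26)]  |A|=140.7037
10. ⊥bis P0·P9 via (40.375,18.575): [(20.8347, 18.8433) (33.0763, 15.9474) (37.4101, 20.6397) (37.2818, 26) (20.1879, 26)]  |A|=140.7037
11. canonical 5-gon: [(20.8347, 18.8433) (33.0763, 15.9474) (37.4101, 20.6397) (37.2818, 26) (20.1879, 26)]
12. shoelace: 140.7037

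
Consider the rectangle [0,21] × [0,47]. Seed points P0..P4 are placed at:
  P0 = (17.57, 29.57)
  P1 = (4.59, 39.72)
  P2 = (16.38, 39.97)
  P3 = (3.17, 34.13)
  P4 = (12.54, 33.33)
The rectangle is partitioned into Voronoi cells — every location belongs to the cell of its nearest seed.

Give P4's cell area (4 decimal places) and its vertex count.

Area of P4's cell: 91.0489 (4 vertices)

1. box [0,21]×[0,47]: [(0, 0) (21, 0) (21, 47) (0, 47)]
2. ⊥bis P4·P0 via (15.055,31.45): [(0, 11.3099) (21, 39.403) (21, 47) (0, 47)]  |A|=454.514
3. ⊥bis P4·P1 via (8.565,36.525): [(0, 25.869) (0, 11.3099) (21, 39.403) (21, 47) (16.9845, 47)]  |A|=275.0641
4. ⊥bis P4·P2 via (14.46,36.65): [(10.5042, 38.9377) (0, 25.869) (0, 11.3099) (17.5893, 34.8403)]  |A|=195.8579
5. ⊥bis P4·P3 via (7.855,33.73): [(10.5042, 38.9377) (8.0376, 35.8689) (6.7068, 20.2821) (17.5893, 34.8403)]  |A|=91.0489
6. canonical 4-gon: [(10.5042, 38.9377) (8.0376, 35.8689) (6.7068, 20.2821) (17.5893, 34.8403)]
7. shoelace: 91.0489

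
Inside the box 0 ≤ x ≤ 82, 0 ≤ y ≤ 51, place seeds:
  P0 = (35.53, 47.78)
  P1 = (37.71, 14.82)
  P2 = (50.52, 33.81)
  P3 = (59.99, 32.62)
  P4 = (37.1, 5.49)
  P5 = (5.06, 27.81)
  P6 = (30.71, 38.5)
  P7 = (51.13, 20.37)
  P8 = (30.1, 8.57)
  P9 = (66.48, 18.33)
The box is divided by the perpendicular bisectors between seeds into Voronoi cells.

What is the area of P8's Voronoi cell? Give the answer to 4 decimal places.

Area of P8's cell: 432.2830

1. box [0,82]×[0,51]: [(0, 0) (82, 0) (82, 51) (0, 51)]
2. ⊥bis P8·P0 via (32.815,28.175): [(0, 32.7194) (0, 0) (82, 0) (82, 21.3636)]  |A|=2217.403
3. ⊥bis P8·P1 via (33.905,11.695): [(18.7731, 30.1196) (0, 32.7194) (0, 0) (43.51, 0)]  |A|=962.3734
4. ⊥bis P8·P2 via (40.31,21.19): [(18.7731, 30.1196) (0, 32.7194) (0, 0) (43.51, 0)]  |A|=962.3734
5. ⊥bis P8·P3 via (45.045,20.595): [(18.7731, 30.1196) (0, 32.7194) (0, 0) (43.51, 0)]  |A|=962.3734
6. ⊥bis P8·P4 via (33.6,7.03): [(35.043, 10.3094) (18.7731, 30.1196) (0, 32.7194) (0, 0) (30.5068, 0)]  |A|=895.3458
7. ⊥bis P8·P5 via (17.58,18.19): [(35.043, 10.3094) (22.8924, 25.1039) (3.6033, 0) (30.5068, 0)]  |A|=433.8783
8. ⊥bis P8·P6 via (30.405,23.535): [(35.043, 10.3094) (24.075, 23.664) (21.8214, 23.7099) (3.6033, 0) (30.5068, 0)]  |A|=432.283
9. ⊥bis P8·P7 via (40.615,14.47): [(35.043, 10.3094) (24.075, 23.664) (21.8214, 23.7099) (3.6033, 0) (30.5068, 0)]  |A|=432.283
10. ⊥bis P8·P9 via (48.29,13.45): [(35.043, 10.3094) (24.075, 23.664) (21.8214, 23.7099) (3.6033, 0) (30.5068, 0)]  |A|=432.283
11. canonical 5-gon: [(35.043, 10.3094) (24.075, 23.664) (21.8214, 23.7099) (3.6033, 0) (30.5068, 0)]
12. shoelace: 432.283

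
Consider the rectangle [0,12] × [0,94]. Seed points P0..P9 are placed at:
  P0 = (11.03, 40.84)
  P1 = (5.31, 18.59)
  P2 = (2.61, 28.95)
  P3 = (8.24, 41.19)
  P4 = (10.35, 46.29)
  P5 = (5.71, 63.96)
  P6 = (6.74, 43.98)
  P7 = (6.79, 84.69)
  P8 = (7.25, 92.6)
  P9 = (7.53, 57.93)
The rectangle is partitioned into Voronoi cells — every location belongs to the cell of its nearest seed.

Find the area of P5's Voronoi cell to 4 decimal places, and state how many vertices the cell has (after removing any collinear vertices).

1. box [0,12]×[0,94]: [(0, 0) (12, 0) (12, 94) (0, 94)]
2. ⊥bis P5·P0 via (8.37,52.4): [(0, 50.474) (12, 53.2353) (12, 94) (0, 94)]  |A|=505.7442
3. ⊥bis P5·P1 via (5.51,41.275): [(0, 50.474) (12, 53.2353) (12, 94) (0, 94)]  |A|=505.7442
4. ⊥bis P5·P2 via (4.16,46.455): [(0, 50.474) (12, 53.2353) (12, 94) (0, 94)]  |A|=505.7442
5. ⊥bis P5·P3 via (6.975,52.575): [(0, 51.8) (11.1433, 53.0381) (12, 53.2353) (12, 94) (0, 94)]  |A|=498.3563
6. ⊥bis P5·P4 via (8.03,55.125): [(0, 53.0164) (12, 56.1675) (12, 94) (0, 94)]  |A|=472.8967
7. ⊥bis P5·P6 via (6.225,53.97): [(0, 53.6491) (2.998, 53.8036) (12, 56.1675) (12, 94) (0, 94)]  |A|=471.9483
8. ⊥bis P5·P7 via (6.25,74.325): [(0, 74.6506) (0, 53.6491) (2.998, 53.8036) (12, 56.1675) (12, 74.0254)]  |A|=236.0046
9. ⊥bis P5·P8 via (6.48,78.28): [(0, 74.6506) (0, 53.6491) (2.998, 53.8036) (12, 56.1675) (12, 74.0254)]  |A|=236.0046
10. ⊥bis P5·P9 via (6.62,60.945): [(0, 74.6506) (0, 58.9469) (12, 62.5688) (12, 74.0254)]  |A|=162.9619
11. canonical 4-gon: [(0, 74.6506) (0, 58.9469) (12, 62.5688) (12, 74.0254)]
12. shoelace: 162.9619

Area of P5's cell: 162.9619 (4 vertices)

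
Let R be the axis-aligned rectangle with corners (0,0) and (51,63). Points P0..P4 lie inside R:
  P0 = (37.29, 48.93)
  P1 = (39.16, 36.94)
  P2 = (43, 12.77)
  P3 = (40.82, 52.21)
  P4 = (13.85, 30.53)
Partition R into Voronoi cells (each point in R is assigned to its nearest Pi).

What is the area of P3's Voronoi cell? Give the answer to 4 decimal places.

1. box [0,51]×[0,63]: [(0, 0) (51, 0) (51, 63) (0, 63)]
2. ⊥bis P3·P0 via (39.055,50.57): [(51, 37.7146) (51, 63) (27.5053, 63)]  |A|=297.0368
3. ⊥bis P3·P1 via (39.99,44.575): [(45.1463, 44.0145) (51, 43.3781) (51, 63) (27.5053, 63)]  |A|=280.4603
4. ⊥bis P3·P2 via (41.91,32.49): [(45.1463, 44.0145) (51, 43.3781) (51, 63) (27.5053, 63)]  |A|=280.4603
5. ⊥bis P3·P4 via (27.335,41.37): [(45.1463, 44.0145) (51, 43.3781) (51, 63) (27.5053, 63)]  |A|=280.4603
6. canonical 4-gon: [(45.1463, 44.0145) (51, 43.3781) (51, 63) (27.5053, 63)]
7. shoelace: 280.4603

Area of P3's cell: 280.4603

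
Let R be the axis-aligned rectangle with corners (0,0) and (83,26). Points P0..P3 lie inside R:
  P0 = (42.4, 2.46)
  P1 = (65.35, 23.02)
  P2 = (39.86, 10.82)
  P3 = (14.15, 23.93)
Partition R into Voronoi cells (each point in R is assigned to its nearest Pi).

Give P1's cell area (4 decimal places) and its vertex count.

Area of P1's cell: 716.2969 (5 vertices)

1. box [0,83]×[0,26]: [(0, 0) (83, 0) (83, 26) (0, 26)]
2. ⊥bis P1·P0 via (53.875,12.74): [(65.2883, 0) (83, 0) (83, 26) (41.9959, 26)]  |A|=763.306
3. ⊥bis P1·P2 via (52.605,16.92): [(55.4437, 10.9889) (65.2883, 0) (83, 0) (83, 26) (48.2591, 26)]  |A|=716.2969
4. ⊥bis P1·P3 via (39.75,23.475): [(55.4437, 10.9889) (65.2883, 0) (83, 0) (83, 26) (48.2591, 26)]  |A|=716.2969
5. canonical 5-gon: [(55.4437, 10.9889) (65.2883, 0) (83, 0) (83, 26) (48.2591, 26)]
6. shoelace: 716.2969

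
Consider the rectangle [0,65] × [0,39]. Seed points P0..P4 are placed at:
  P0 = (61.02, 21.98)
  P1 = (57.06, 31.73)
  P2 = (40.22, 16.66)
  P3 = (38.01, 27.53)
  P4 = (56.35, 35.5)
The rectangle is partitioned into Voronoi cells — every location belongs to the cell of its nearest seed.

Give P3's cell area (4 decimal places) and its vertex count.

1. box [0,65]×[0,39]: [(0, 0) (65, 0) (65, 39) (0, 39)]
2. ⊥bis P3·P0 via (49.515,24.755): [(0, 0) (43.5441, 0) (52.9509, 39) (0, 39)]  |A|=1881.6524
3. ⊥bis P3·P1 via (47.535,29.63): [(0, 0) (43.5441, 0) (49.0421, 22.7943) (45.4692, 39) (0, 39)]  |A|=1821.0292
4. ⊥bis P3·P2 via (39.115,22.095): [(0, 14.1425) (48.7638, 24.0567) (45.4692, 39) (0, 39)]  |A|=945.8032
5. ⊥bis P3·P4 via (47.18,31.515): [(0, 14.1425) (48.7638, 24.0567) (47.057, 31.798) (43.9272, 39) (0, 39)]  |A|=940.2507
6. canonical 5-gon: [(0, 14.1425) (48.7638, 24.0567) (47.057, 31.798) (43.9272, 39) (0, 39)]
7. shoelace: 940.2507

Area of P3's cell: 940.2507 (5 vertices)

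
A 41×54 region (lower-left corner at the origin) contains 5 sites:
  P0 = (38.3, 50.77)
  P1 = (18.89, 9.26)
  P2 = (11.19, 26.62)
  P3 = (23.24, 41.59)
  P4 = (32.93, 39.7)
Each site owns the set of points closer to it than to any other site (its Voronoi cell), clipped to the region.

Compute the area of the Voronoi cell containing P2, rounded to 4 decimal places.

1. box [0,41]×[0,54]: [(0, 0) (41, 0) (41, 54) (0, 54)]
2. ⊥bis P2·P0 via (24.745,38.695): [(0, 0) (41, 0) (41, 20.4477) (11.1111, 54) (0, 54)]  |A|=1712.5784
3. ⊥bis P2·P1 via (15.04,17.94): [(0, 11.269) (35.2489, 26.9036) (11.1111, 54) (0, 54)]  |A|=903.6452
4. ⊥bis P2·P3 via (17.215,34.105): [(0, 47.9621) (0, 11.269) (29.3899, 24.3049)]  |A|=539.2031
5. ⊥bis P2·P4 via (22.06,33.16): [(25.5075, 27.43) (0, 47.9621) (0, 11.269) (27.8095, 23.6039)]  |A|=535.3728
6. canonical 4-gon: [(25.5075, 27.43) (0, 47.9621) (0, 11.269) (27.8095, 23.6039)]
7. shoelace: 535.3728

Area of P2's cell: 535.3728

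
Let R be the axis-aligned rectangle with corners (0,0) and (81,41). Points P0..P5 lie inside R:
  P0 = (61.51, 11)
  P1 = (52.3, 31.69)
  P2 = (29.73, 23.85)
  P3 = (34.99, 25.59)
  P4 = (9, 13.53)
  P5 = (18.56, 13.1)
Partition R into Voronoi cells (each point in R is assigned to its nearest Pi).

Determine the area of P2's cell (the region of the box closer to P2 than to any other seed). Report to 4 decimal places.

Area of P2's cell: 439.3410

1. box [0,81]×[0,41]: [(0, 0) (81, 0) (81, 41) (0, 41)]
2. ⊥bis P2·P0 via (45.62,17.425): [(0, 0) (38.5743, 0) (55.1524, 41) (0, 41)]  |A|=1921.3975
3. ⊥bis P2·P1 via (41.015,27.77): [(0, 0) (38.5743, 0) (45.0759, 16.0794) (36.4194, 41) (0, 41)]  |A|=1687.9784
4. ⊥bis P2·P3 via (32.36,24.72): [(0, 0) (38.5743, 0) (39.654, 2.6702) (26.9746, 41) (0, 41)]  |A|=1381.3739
5. ⊥bis P2·P4 via (19.365,18.69): [(28.6694, 0) (38.5743, 0) (39.654, 2.6702) (26.9746, 41) (8.2584, 41)]  |A|=624.3528
6. ⊥bis P2·P5 via (24.145,18.475): [(14.4645, 28.5337) (39.5657, 2.4518) (39.654, 2.6702) (26.9746, 41) (8.2584, 41)]  |A|=439.341
7. canonical 5-gon: [(14.4645, 28.5337) (39.5657, 2.4518) (39.654, 2.6702) (26.9746, 41) (8.2584, 41)]
8. shoelace: 439.341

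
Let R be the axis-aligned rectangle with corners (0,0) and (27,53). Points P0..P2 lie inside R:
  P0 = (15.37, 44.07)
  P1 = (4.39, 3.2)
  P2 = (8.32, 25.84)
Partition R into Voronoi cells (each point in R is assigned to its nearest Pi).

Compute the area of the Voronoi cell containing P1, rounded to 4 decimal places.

1. box [0,27]×[0,53]: [(0, 0) (27, 0) (27, 53) (0, 53)]
2. ⊥bis P1·P0 via (9.88,23.635): [(0, 26.2893) (0, 0) (27, 0) (27, 19.0356)]  |A|=611.8865
3. ⊥bis P1·P2 via (6.355,14.52): [(0, 15.6231) (0, 0) (27, 0) (27, 10.9363)]  |A|=358.5525
4. canonical 4-gon: [(0, 15.6231) (0, 0) (27, 0) (27, 10.9363)]
5. shoelace: 358.5525

Area of P1's cell: 358.5525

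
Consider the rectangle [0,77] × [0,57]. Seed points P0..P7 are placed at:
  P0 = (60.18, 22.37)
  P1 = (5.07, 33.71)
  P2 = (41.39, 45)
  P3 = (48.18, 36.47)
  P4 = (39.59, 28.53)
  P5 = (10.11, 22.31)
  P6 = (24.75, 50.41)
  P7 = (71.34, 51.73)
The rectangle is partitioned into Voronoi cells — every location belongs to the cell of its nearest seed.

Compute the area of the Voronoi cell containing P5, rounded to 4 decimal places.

1. box [0,77]×[0,57]: [(0, 0) (77, 0) (77, 57) (0, 57)]
2. ⊥bis P5·P0 via (35.145,22.34): [(0, 0) (35.1718, 0) (35.1035, 57) (0, 57)]  |A|=2002.8442
3. ⊥bis P5·P1 via (7.59,28.01): [(0, 24.6544) (0, 0) (35.1718, 0) (35.1236, 40.1828)]  |A|=1139.6256
4. ⊥bis P5·P2 via (25.75,33.655): [(24.4408, 35.4598) (0, 24.6544) (0, 0) (35.1718, 0) (35.147, 20.7005)]  |A|=1035.508
5. ⊥bis P5·P3 via (29.145,29.39): [(29.462, 28.5377) (24.4408, 35.4598) (0, 24.6544) (0, 0) (35.1718, 0) (35.1559, 13.2293)]  |A|=1014.3062
6. ⊥bis P5·P4 via (24.85,25.42): [(22.8775, 34.7687) (0, 24.6544) (0, 0) (30.2134, 0)]  |A|=807.2558
7. ⊥bis P5·P6 via (17.43,36.36): [(23.1731, 33.3679) (21.5829, 34.1963) (0, 24.6544) (0, 0) (30.2134, 0)]  |A|=806.2644
8. ⊥bis P5·P7 via (40.725,37.02): [(23.1731, 33.3679) (21.5829, 34.1963) (0, 24.6544) (0, 0) (30.2134, 0)]  |A|=806.2644
9. canonical 5-gon: [(23.1731, 33.3679) (21.5829, 34.1963) (0, 24.6544) (0, 0) (30.2134, 0)]
10. shoelace: 806.2644

Area of P5's cell: 806.2644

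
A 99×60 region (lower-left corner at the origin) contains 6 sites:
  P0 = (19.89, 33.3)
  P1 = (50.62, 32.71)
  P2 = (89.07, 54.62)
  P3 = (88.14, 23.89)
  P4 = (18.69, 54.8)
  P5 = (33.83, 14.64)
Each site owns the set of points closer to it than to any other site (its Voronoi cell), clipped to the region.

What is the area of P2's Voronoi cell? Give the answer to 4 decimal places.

1. box [0,99]×[0,60]: [(0, 0) (99, 0) (99, 60) (0, 60)]
2. ⊥bis P2·P0 via (54.48,43.96): [(68.0277, 0) (99, 0) (99, 60) (49.5368, 60)]  |A|=2413.0671
3. ⊥bis P2·P1 via (69.845,43.665): [(94.7267, 0) (99, 0) (99, 60) (60.5368, 60)]  |A|=1282.0956
4. ⊥bis P2·P3 via (88.605,39.255): [(72.0729, 39.7553) (99, 38.9404) (99, 60) (60.5368, 60)]  |A|=672.8747
5. ⊥bis P2·P4 via (53.88,54.71): [(72.0729, 39.7553) (99, 38.9404) (99, 60) (60.5368, 60)]  |A|=672.8747
6. ⊥bis P2·P5 via (61.45,34.63): [(72.0729, 39.7553) (99, 38.9404) (99, 60) (60.5368, 60)]  |A|=672.8747
7. canonical 4-gon: [(72.0729, 39.7553) (99, 38.9404) (99, 60) (60.5368, 60)]
8. shoelace: 672.8747

Area of P2's cell: 672.8747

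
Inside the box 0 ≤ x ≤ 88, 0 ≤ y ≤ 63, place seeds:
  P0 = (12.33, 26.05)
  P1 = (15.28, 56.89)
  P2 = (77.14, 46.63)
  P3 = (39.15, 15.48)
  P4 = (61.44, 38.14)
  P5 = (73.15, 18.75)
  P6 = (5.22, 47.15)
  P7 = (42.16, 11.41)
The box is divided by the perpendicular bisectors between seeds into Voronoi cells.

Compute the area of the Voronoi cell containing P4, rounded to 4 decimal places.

Area of P4's cell: 961.4335

1. box [0,88]×[0,63]: [(0, 0) (88, 0) (88, 63) (0, 63)]
2. ⊥bis P4·P0 via (36.885,32.095): [(44.7862, 0) (88, 0) (88, 63) (29.2767, 63)]  |A|=3211.0169
3. ⊥bis P4·P1 via (38.36,47.515): [(35.078, 39.4351) (44.7862, 0) (88, 0) (88, 63) (44.6499, 63)]  |A|=3029.8832
4. ⊥bis P4·P2 via (69.29,42.385): [(35.078, 39.4351) (44.7862, 0) (88, 0) (88, 7.7858) (58.1421, 63) (44.6499, 63)]  |A|=2205.5947
5. ⊥bis P4·P3 via (50.295,26.81): [(35.7581, 41.1095) (77.55, 0) (88, 0) (88, 7.7858) (58.1421, 63) (44.6499, 63)]  |A|=1510.6042
6. ⊥bis P4·P5 via (67.295,28.445): [(35.7581, 41.1095) (55.7319, 21.4618) (74.4813, 32.785) (58.1421, 63) (44.6499, 63)]  |A|=961.9532
7. ⊥bis P4·P6 via (33.33,42.645): [(35.7581, 41.1095) (55.7319, 21.4618) (74.4813, 32.785) (58.1421, 63) (44.6499, 63)]  |A|=961.9532
8. ⊥bis P4·P7 via (51.8,24.775): [(35.7581, 41.1095) (53.9136, 23.2505) (56.092, 21.6793) (74.4813, 32.785) (58.1421, 63) (44.6499, 63)]  |A|=961.4335
9. canonical 6-gon: [(35.7581, 41.1095) (53.9136, 23.2505) (56.092, 21.6793) (74.4813, 32.785) (58.1421, 63) (44.6499, 63)]
10. shoelace: 961.4335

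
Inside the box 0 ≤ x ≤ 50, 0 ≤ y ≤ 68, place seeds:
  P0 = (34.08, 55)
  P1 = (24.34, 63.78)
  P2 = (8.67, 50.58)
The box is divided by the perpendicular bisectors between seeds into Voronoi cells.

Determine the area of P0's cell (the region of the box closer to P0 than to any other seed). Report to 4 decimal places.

Area of P0's cell: 1569.5205

1. box [0,50]×[0,68]: [(0, 0) (50, 0) (50, 68) (0, 68)]
2. ⊥bis P0·P1 via (29.21,59.39): [(0, 26.9862) (0, 0) (50, 0) (50, 68) (36.9714, 68)]  |A|=2641.8316
3. ⊥bis P0·P2 via (21.375,52.79): [(21.68, 51.0367) (30.5577, 0) (50, 0) (50, 68) (36.9714, 68)]  |A|=1569.5205
4. canonical 5-gon: [(21.68, 51.0367) (30.5577, 0) (50, 0) (50, 68) (36.9714, 68)]
5. shoelace: 1569.5205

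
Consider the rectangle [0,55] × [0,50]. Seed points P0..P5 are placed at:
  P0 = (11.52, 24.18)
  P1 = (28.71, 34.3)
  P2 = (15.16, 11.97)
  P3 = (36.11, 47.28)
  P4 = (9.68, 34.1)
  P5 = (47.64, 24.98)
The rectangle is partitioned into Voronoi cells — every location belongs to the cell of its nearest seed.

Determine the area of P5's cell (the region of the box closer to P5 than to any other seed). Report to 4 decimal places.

Area of P5's cell: 728.5450

1. box [0,55]×[0,50]: [(0, 0) (55, 0) (55, 50) (0, 50)]
2. ⊥bis P5·P0 via (29.58,24.58): [(30.1244, 0) (55, 0) (55, 50) (29.017, 50)]  |A|=1271.4651
3. ⊥bis P5·P1 via (38.175,29.64): [(29.8428, 12.7163) (30.1244, 0) (55, 0) (55, 50) (48.199, 50)]  |A|=913.8757
4. ⊥bis P5·P2 via (31.4,18.475): [(31.9733, 17.0437) (38.8002, 0) (55, 0) (55, 50) (48.199, 50)]  |A|=825.7859
5. ⊥bis P5·P3 via (41.875,36.13): [(41.1979, 35.7799) (31.9733, 17.0437) (38.8002, 0) (55, 0) (55, 42.9162)]  |A|=728.545
6. ⊥bis P5·P4 via (28.66,29.54): [(41.1979, 35.7799) (31.9733, 17.0437) (38.8002, 0) (55, 0) (55, 42.9162)]  |A|=728.545
7. canonical 5-gon: [(41.1979, 35.7799) (31.9733, 17.0437) (38.8002, 0) (55, 0) (55, 42.9162)]
8. shoelace: 728.545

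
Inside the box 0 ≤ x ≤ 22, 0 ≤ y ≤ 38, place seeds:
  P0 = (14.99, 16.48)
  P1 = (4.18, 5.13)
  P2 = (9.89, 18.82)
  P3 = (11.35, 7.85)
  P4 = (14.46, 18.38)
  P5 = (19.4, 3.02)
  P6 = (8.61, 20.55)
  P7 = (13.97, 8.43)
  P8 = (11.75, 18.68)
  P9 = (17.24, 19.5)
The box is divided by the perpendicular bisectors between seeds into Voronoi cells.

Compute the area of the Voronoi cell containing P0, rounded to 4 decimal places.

Area of P0's cell: 44.2475

1. box [0,22]×[0,38]: [(0, 0) (22, 0) (22, 38) (0, 38)]
2. ⊥bis P0·P1 via (9.585,10.805): [(0, 19.934) (20.9298, 0) (22, 0) (22, 38) (0, 38)]  |A|=627.3935
3. ⊥bis P0·P2 via (12.44,17.65): [(9.3862, 10.9943) (20.9298, 0) (22, 0) (22, 38) (21.7771, 38)]  |A|=248.5555
4. ⊥bis P0·P3 via (13.17,12.165): [(10.4498, 13.3123) (22, 8.4406) (22, 38) (21.7771, 38)]  |A|=173.4605
5. ⊥bis P0·P4 via (14.725,17.43): [(11.9889, 16.6668) (10.4498, 13.3123) (22, 8.4406) (22, 19.4593)]  |A|=78.2759
6. ⊥bis P0·P5 via (17.195,9.75): [(11.9889, 16.6668) (10.4498, 13.3123) (18.1522, 10.0636) (22, 11.3243) (22, 19.4593)]  |A|=72.728
7. ⊥bis P0·P6 via (11.8,18.515): [(11.9889, 16.6668) (10.4498, 13.3123) (18.1522, 10.0636) (22, 11.3243) (22, 19.4593)]  |A|=72.728
8. ⊥bis P0·P7 via (14.48,12.455): [(11.9889, 16.6668) (10.4498, 13.3123) (11.6247, 12.8168) (22, 11.5022) (22, 19.4593)]  |A|=62.3939
9. ⊥bis P0·P8 via (13.37,17.58): [(12.9277, 16.9287) (10.4672, 13.305) (11.6247, 12.8168) (22, 11.5022) (22, 19.4593)]  |A|=60.9801
10. ⊥bis P0·P9 via (16.115,17.99): [(16.2832, 17.8647) (12.9277, 16.9287) (10.4672, 13.305) (11.6247, 12.8168) (22, 11.5022) (22, 13.6055)]  |A|=44.2475
11. canonical 6-gon: [(16.2832, 17.8647) (12.9277, 16.9287) (10.4672, 13.305) (11.6247, 12.8168) (22, 11.5022) (22, 13.6055)]
12. shoelace: 44.2475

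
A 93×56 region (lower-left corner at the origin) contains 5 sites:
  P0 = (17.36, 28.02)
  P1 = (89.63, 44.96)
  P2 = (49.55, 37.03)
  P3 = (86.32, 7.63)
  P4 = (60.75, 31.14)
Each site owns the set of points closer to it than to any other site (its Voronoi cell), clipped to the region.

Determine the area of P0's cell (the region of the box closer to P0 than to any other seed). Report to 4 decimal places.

Area of P0's cell: 1939.8501

1. box [0,93]×[0,56]: [(0, 0) (93, 0) (93, 56) (0, 56)]
2. ⊥bis P0·P1 via (53.495,36.49): [(0, 0) (62.0482, 0) (48.9219, 56) (0, 56)]  |A|=3107.1626
3. ⊥bis P0·P2 via (33.455,32.525): [(0, 0) (42.5588, 0) (26.8843, 56) (0, 56)]  |A|=1944.4068
4. ⊥bis P0·P3 via (51.84,17.825): [(0, 0) (42.5588, 0) (26.8843, 56) (0, 56)]  |A|=1944.4068
5. ⊥bis P0·P4 via (39.055,29.58): [(0, 0) (41.182, 0) (40.706, 6.6193) (26.8843, 56) (0, 56)]  |A|=1939.8501
6. canonical 5-gon: [(0, 0) (41.182, 0) (40.706, 6.6193) (26.8843, 56) (0, 56)]
7. shoelace: 1939.8501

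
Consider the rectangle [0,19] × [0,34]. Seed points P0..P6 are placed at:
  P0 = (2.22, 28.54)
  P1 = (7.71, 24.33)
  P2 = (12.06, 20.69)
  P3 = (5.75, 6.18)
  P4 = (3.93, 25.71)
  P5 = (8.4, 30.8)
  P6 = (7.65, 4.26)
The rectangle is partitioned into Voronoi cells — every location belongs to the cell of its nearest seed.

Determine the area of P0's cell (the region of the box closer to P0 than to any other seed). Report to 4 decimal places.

1. box [0,19]×[0,34]: [(0, 0) (19, 0) (19, 34) (0, 34)]
2. ⊥bis P0·P1 via (4.965,26.435): [(0, 19.9605) (10.7662, 34) (0, 34)]  |A|=75.5764
3. ⊥bis P0·P2 via (7.14,24.615): [(0, 19.9605) (10.7662, 34) (0, 34)]  |A|=75.5764
4. ⊥bis P0·P3 via (3.985,17.36): [(0, 19.9605) (10.7662, 34) (0, 34)]  |A|=75.5764
5. ⊥bis P0·P4 via (3.075,27.125): [(0, 25.267) (7.5829, 29.8489) (10.7662, 34) (0, 34)]  |A|=55.457
6. ⊥bis P0·P5 via (5.31,29.67): [(0, 25.267) (5.6678, 28.6917) (3.7265, 34) (0, 34)]  |A|=34.6393
7. ⊥bis P0·P6 via (4.935,16.4): [(0, 25.267) (5.6678, 28.6917) (3.7265, 34) (0, 34)]  |A|=34.6393
8. canonical 4-gon: [(0, 25.267) (5.6678, 28.6917) (3.7265, 34) (0, 34)]
9. shoelace: 34.6393

Area of P0's cell: 34.6393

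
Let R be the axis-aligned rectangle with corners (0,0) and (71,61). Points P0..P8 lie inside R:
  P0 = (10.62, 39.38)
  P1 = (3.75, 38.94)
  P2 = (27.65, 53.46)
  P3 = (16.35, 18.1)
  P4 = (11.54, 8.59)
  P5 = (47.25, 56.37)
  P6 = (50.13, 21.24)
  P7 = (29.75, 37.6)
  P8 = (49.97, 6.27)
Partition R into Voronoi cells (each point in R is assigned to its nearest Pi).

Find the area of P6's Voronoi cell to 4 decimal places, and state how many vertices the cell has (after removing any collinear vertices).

1. box [0,71]×[0,61]: [(0, 0) (71, 0) (71, 61) (0, 61)]
2. ⊥bis P6·P0 via (30.375,30.31): [(16.4589, 0) (71, 0) (71, 61) (44.4655, 61)]  |A|=2472.8037
3. ⊥bis P6·P1 via (26.94,30.09): [(16.4589, 0) (71, 0) (71, 61) (44.4655, 61)]  |A|=2472.8037
4. ⊥bis P6·P2 via (38.89,37.35): [(31.1174, 31.9271) (16.4589, 0) (71, 0) (71, 59.7533)]  |A|=2062.2243
5. ⊥bis P6·P3 via (33.24,19.67): [(32.0408, 32.5713) (35.0684, 0) (71, 0) (71, 59.7533)]  |A|=1749.1391
6. ⊥bis P6·P4 via (30.835,14.915): [(32.0408, 32.5713) (34.8088, 2.7924) (35.7242, 0) (71, 0) (71, 59.7533)]  |A|=1748.2234
7. ⊥bis P6·P5 via (48.69,38.805): [(39.9482, 38.0883) (32.0408, 32.5713) (34.8088, 2.7924) (35.7242, 0) (71, 0) (71, 40.634)]  |A|=1451.3803
8. ⊥bis P6·P7 via (39.94,29.42): [(47.3881, 38.6983) (33.1231, 20.928) (34.8088, 2.7924) (35.7242, 0) (71, 0) (71, 40.634)]  |A|=1340.6064
9. ⊥bis P6·P8 via (50.05,13.755): [(47.3881, 38.6983) (33.1231, 20.928) (33.7737, 13.929) (71, 13.5311) (71, 40.634)]  |A|=839.4207
10. canonical 5-gon: [(47.3881, 38.6983) (33.1231, 20.928) (33.7737, 13.929) (71, 13.5311) (71, 40.634)]
11. shoelace: 839.4207

Area of P6's cell: 839.4207 (5 vertices)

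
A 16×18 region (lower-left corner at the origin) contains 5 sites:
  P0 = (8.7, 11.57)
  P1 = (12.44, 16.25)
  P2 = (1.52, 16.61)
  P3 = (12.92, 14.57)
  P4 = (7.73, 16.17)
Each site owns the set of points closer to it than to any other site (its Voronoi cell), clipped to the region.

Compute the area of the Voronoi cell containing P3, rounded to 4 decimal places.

Area of P3's cell: 33.0551

1. box [0,16]×[0,18]: [(0, 0) (16, 0) (16, 18) (0, 18)]
2. ⊥bis P3·P0 via (10.81,13.07): [(16, 5.7694) (16, 18) (7.3053, 18)]  |A|=53.1709
3. ⊥bis P3·P1 via (12.68,15.41): [(9.743, 14.5709) (16, 5.7694) (16, 16.3586)]  |A|=33.128
4. ⊥bis P3·P2 via (7.22,15.59): [(9.743, 14.5709) (16, 5.7694) (16, 16.3586)]  |A|=33.128
5. ⊥bis P3·P4 via (10.325,15.37): [(10.1111, 14.676) (9.9771, 14.2416) (16, 5.7694) (16, 16.3586)]  |A|=33.0551
6. canonical 4-gon: [(10.1111, 14.676) (9.9771, 14.2416) (16, 5.7694) (16, 16.3586)]
7. shoelace: 33.0551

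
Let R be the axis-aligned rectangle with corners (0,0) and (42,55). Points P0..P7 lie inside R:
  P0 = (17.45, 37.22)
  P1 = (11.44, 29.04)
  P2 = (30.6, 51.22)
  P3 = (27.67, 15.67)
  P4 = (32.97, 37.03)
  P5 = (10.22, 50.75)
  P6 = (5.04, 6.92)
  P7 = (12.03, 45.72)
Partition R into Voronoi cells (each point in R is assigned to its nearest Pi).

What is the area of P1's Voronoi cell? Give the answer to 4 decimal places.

Area of P1's cell: 339.9115

1. box [0,42]×[0,55]: [(0, 0) (42, 0) (42, 55) (0, 55)]
2. ⊥bis P1·P0 via (14.445,33.13): [(0, 43.743) (0, 0) (42, 0) (42, 12.8848)]  |A|=1189.1846
3. ⊥bis P1·P2 via (21.02,40.13): [(0, 43.743) (0, 0) (42, 0) (42, 12.8848)]  |A|=1189.1846
4. ⊥bis P1·P3 via (19.555,22.355): [(23.1578, 26.7285) (0, 43.743) (0, 0) (1.1393, 0)]  |A|=521.7229
5. ⊥bis P1·P4 via (22.205,33.035): [(23.1578, 26.7285) (0, 43.743) (0, 0) (1.1393, 0)]  |A|=521.7229
6. ⊥bis P1·P5 via (10.83,39.895): [(23.1578, 26.7285) (5.6348, 39.6031) (0, 39.2864) (0, 0) (1.1393, 0)]  |A|=509.167
7. ⊥bis P1·P6 via (8.24,17.98): [(14.4668, 16.1784) (23.1578, 26.7285) (5.6348, 39.6031) (0, 39.2864) (0, 20.3641)]  |A|=352.649
8. ⊥bis P1·P7 via (11.735,37.38): [(14.4668, 16.1784) (23.1578, 26.7285) (8.505, 37.4943) (0, 37.7951) (0, 20.3641)]  |A|=339.9115
9. canonical 5-gon: [(14.4668, 16.1784) (23.1578, 26.7285) (8.505, 37.4943) (0, 37.7951) (0, 20.3641)]
10. shoelace: 339.9115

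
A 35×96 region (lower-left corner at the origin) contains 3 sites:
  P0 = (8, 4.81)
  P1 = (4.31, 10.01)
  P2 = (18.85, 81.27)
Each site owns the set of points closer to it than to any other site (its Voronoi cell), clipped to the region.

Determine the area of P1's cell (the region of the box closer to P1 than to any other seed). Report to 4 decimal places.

Area of P1's cell: 1014.0021

1. box [0,35]×[0,96]: [(0, 0) (35, 0) (35, 96) (0, 96)]
2. ⊥bis P1·P0 via (6.155,7.41): [(0, 3.0423) (35, 27.8789) (35, 96) (0, 96)]  |A|=2818.8795
3. ⊥bis P1·P2 via (11.58,45.64): [(0, 48.0028) (0, 3.0423) (35, 27.8789) (35, 40.8613)]  |A|=1014.0021
4. canonical 4-gon: [(0, 48.0028) (0, 3.0423) (35, 27.8789) (35, 40.8613)]
5. shoelace: 1014.0021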